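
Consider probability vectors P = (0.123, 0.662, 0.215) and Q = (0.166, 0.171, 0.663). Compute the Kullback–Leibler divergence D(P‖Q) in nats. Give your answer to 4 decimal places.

0.6171 nats

D(P‖Q) = Σ p·ln(p/q).
  0.123·ln(0.123/0.166) = -0.03688
  0.662·ln(0.662/0.171) = 0.89608
  0.215·ln(0.215/0.663) = -0.24212
D(P‖Q) = 0.6171 nats.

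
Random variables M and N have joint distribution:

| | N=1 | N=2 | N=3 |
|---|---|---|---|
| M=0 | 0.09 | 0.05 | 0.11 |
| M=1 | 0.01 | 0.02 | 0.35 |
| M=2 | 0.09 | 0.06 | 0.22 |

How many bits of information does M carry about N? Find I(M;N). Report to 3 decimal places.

Marginals: p(M) = (0.2500, 0.3800, 0.3700), p(N) = (0.1900, 0.1300, 0.6800).
I(M;N) = Σ p(x,y)·log₂[p(x,y)/(p(x)p(y))].
  (0,1): 0.09·log₂(1.8947) = 0.0830
  (0,2): 0.05·log₂(1.5385) = 0.0311
  (0,3): 0.11·log₂(0.6471) = -0.0691
  (1,1): 0.01·log₂(0.1385) = -0.0285
  (1,2): 0.02·log₂(0.4049) = -0.0261
  (1,3): 0.35·log₂(1.3545) = 0.1532
  (2,1): 0.09·log₂(1.2802) = 0.0321
  (2,2): 0.06·log₂(1.2474) = 0.0191
  (2,3): 0.22·log₂(0.8744) = -0.0426
Sum = 0.152 bits.

0.152 bits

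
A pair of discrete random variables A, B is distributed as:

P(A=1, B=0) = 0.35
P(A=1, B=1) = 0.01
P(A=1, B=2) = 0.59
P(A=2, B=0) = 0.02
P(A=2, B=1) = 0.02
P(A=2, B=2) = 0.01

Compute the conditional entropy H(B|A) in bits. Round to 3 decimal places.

Chain rule: H(B|A) = H(A,B) − H(A).
Marginals: p(A) = (0.9500, 0.0500), p(B) = (0.3700, 0.0300, 0.6000).
H(A,B) = 1.3378 bits; H(A) = 0.2864 bits.
H(B|A) = 1.3378 − 0.2864 = 1.051 bits.

1.051 bits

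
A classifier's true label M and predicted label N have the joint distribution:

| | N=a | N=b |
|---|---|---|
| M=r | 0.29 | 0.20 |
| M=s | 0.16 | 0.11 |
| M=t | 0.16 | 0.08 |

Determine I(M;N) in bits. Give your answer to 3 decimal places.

Marginals: p(M) = (0.4900, 0.2700, 0.2400), p(N) = (0.6100, 0.3900).
I(M;N) = Σ p(x,y)·log₂[p(x,y)/(p(x)p(y))].
  (r,a): 0.29·log₂(0.9702) = -0.0126
  (r,b): 0.20·log₂(1.0466) = 0.0131
  (s,a): 0.16·log₂(0.9715) = -0.0067
  (s,b): 0.11·log₂(1.0446) = 0.0069
  (t,a): 0.16·log₂(1.0929) = 0.0205
  (t,b): 0.08·log₂(0.8547) = -0.0181
Sum = 0.003 bits.

0.003 bits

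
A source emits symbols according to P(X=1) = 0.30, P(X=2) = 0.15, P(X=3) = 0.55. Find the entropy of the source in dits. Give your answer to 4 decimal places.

H(X) = −Σ p·log₁₀ p.
  −(0.30)·log₁₀(0.30) = 0.15686
  −(0.15)·log₁₀(0.15) = 0.12359
  −(0.55)·log₁₀(0.55) = 0.14280
Sum: 0.15686 + 0.12359 + 0.14280 = 0.4233 dits.

0.4233 dits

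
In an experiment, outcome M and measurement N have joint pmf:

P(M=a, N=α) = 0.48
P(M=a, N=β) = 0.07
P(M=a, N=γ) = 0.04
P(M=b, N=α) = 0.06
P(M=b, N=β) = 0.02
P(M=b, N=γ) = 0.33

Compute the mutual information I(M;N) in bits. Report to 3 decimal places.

Marginals: p(M) = (0.5900, 0.4100), p(N) = (0.5400, 0.0900, 0.3700).
I(M;N) = H(M) + H(N) − H(M,N).
H(M) = 0.9765, H(N) = 1.3234, H(M,N) = 1.8468.
I(M;N) = 0.9765 + 1.3234 − 1.8468 = 0.453 bits.

0.453 bits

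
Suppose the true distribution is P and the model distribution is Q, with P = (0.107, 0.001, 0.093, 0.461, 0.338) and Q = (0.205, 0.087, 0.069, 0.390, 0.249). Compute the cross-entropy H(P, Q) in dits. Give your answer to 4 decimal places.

0.5753 dits

H(P,Q) = −Σ p·log₁₀ q.
  −0.107·log₁₀(0.205) = 0.07364
  −0.001·log₁₀(0.087) = 0.00106
  −0.093·log₁₀(0.069) = 0.10799
  −0.461·log₁₀(0.390) = 0.18852
  −0.338·log₁₀(0.249) = 0.20408
H(P,Q) = 0.5753 dits.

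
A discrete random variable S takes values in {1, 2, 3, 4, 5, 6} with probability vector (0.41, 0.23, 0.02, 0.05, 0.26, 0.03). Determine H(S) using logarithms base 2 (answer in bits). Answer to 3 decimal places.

H(S) = −Σ p·log₂ p.
  −(0.41)·log₂(0.41) = 0.5274
  −(0.23)·log₂(0.23) = 0.4877
  −(0.02)·log₂(0.02) = 0.1129
  −(0.05)·log₂(0.05) = 0.2161
  −(0.26)·log₂(0.26) = 0.5053
  −(0.03)·log₂(0.03) = 0.1518
Sum: 0.5274 + 0.4877 + 0.1129 + 0.2161 + 0.5053 + 0.1518 = 2.001 bits.

2.001 bits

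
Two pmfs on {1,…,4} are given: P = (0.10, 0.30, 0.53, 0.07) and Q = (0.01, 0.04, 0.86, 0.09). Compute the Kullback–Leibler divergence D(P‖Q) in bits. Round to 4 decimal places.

0.8088 bits

D(P‖Q) = Σ p·log₂(p/q).
  0.10·log₂(0.10/0.01) = 0.33219
  0.30·log₂(0.30/0.04) = 0.87207
  0.53·log₂(0.53/0.86) = -0.37012
  0.07·log₂(0.07/0.09) = -0.02538
D(P‖Q) = 0.8088 bits.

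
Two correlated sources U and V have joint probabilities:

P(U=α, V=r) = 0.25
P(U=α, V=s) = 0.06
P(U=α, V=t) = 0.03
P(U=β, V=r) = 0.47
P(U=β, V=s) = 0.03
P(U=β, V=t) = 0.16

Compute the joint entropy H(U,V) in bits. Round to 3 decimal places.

H(U,V) = −Σ p(x,y)·log₂ p(x,y) over all 6 cells.
  cell (α,r): −0.25·log₂0.25 = 0.5000
  cell (α,s): −0.06·log₂0.06 = 0.2435
  cell (α,t): −0.03·log₂0.03 = 0.1518
  cell (β,r): −0.47·log₂0.47 = 0.5120
  cell (β,s): −0.03·log₂0.03 = 0.1518
  cell (β,t): −0.16·log₂0.16 = 0.4230
Sum = 1.982 bits.

1.982 bits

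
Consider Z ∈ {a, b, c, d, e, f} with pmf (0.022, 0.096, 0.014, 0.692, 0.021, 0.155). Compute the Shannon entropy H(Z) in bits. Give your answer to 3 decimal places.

1.433 bits

H(Z) = −Σ p·log₂ p.
  −(0.022)·log₂(0.022) = 0.1211
  −(0.096)·log₂(0.096) = 0.3246
  −(0.014)·log₂(0.014) = 0.0862
  −(0.692)·log₂(0.692) = 0.3676
  −(0.021)·log₂(0.021) = 0.1170
  −(0.155)·log₂(0.155) = 0.4169
Sum: 0.1211 + 0.3246 + 0.0862 + 0.3676 + 0.1170 + 0.4169 = 1.433 bits.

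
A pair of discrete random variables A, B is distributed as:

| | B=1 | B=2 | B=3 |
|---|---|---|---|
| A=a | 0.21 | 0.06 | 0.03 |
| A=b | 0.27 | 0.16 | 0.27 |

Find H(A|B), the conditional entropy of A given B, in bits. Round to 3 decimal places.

0.801 bits

Marginals: p(A) = (0.3000, 0.7000), p(B) = (0.4800, 0.2200, 0.3000).
H(A|B) = Σ p(B) · H(A|B=·).
  B=1: p=0.4800, H(A|B=1) = 0.9887
  B=2: p=0.2200, H(A|B=2) = 0.8454
  B=3: p=0.3000, H(A|B=3) = 0.4690
Weighted sum = 0.801 bits.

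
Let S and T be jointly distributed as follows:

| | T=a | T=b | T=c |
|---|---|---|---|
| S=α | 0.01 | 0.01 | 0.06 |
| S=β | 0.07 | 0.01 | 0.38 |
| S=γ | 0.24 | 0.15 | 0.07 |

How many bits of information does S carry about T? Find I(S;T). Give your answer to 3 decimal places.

Marginals: p(S) = (0.0800, 0.4600, 0.4600), p(T) = (0.3200, 0.1700, 0.5100).
I(S;T) = Σ p(x,y)·log₂[p(x,y)/(p(x)p(y))].
  (α,a): 0.01·log₂(0.3906) = -0.0136
  (α,b): 0.01·log₂(0.7353) = -0.0044
  (α,c): 0.06·log₂(1.4706) = 0.0334
  (β,a): 0.07·log₂(0.4755) = -0.0751
  (β,b): 0.01·log₂(0.1279) = -0.0297
  (β,c): 0.38·log₂(1.6198) = 0.2644
  (γ,a): 0.24·log₂(1.6304) = 0.1693
  (γ,b): 0.15·log₂(1.9182) = 0.1410
  (γ,c): 0.07·log₂(0.2984) = -0.1221
Sum = 0.363 bits.

0.363 bits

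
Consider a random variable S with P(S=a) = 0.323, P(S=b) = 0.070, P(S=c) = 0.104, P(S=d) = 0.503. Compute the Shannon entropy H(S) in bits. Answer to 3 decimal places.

H(S) = −Σ p·log₂ p.
  −(0.323)·log₂(0.323) = 0.5266
  −(0.070)·log₂(0.070) = 0.2686
  −(0.104)·log₂(0.104) = 0.3396
  −(0.503)·log₂(0.503) = 0.4987
Sum: 0.5266 + 0.2686 + 0.3396 + 0.4987 = 1.633 bits.

1.633 bits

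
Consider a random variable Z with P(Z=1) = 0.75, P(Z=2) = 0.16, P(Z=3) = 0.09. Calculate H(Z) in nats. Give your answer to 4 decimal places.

H(Z) = −Σ p·ln p.
  −(0.75)·ln(0.75) = 0.21576
  −(0.16)·ln(0.16) = 0.29321
  −(0.09)·ln(0.09) = 0.21672
Sum: 0.21576 + 0.29321 + 0.21672 = 0.7257 nats.

0.7257 nats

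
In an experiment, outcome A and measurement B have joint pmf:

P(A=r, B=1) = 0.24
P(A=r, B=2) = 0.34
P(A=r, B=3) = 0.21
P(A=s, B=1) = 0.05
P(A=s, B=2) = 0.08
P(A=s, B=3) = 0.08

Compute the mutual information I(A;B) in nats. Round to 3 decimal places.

Marginals: p(A) = (0.7900, 0.2100), p(B) = (0.2900, 0.4200, 0.2900).
I(A;B) = H(A) + H(B) − H(A,B).
H(A) = 0.5140, H(B) = 1.0823, H(A,B) = 1.5909.
I(A;B) = 0.5140 + 1.0823 − 1.5909 = 0.005 nats.

0.005 nats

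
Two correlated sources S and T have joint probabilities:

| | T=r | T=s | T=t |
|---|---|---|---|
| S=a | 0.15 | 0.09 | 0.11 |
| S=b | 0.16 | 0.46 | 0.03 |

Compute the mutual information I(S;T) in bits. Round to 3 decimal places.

0.166 bits

Marginals: p(S) = (0.3500, 0.6500), p(T) = (0.3100, 0.5500, 0.1400).
I(S;T) = Σ p(x,y)·log₂[p(x,y)/(p(x)p(y))].
  (a,r): 0.15·log₂(1.3825) = 0.0701
  (a,s): 0.09·log₂(0.4675) = -0.0987
  (a,t): 0.11·log₂(2.2449) = 0.1283
  (b,r): 0.16·log₂(0.7940) = -0.0532
  (b,s): 0.46·log₂(1.2867) = 0.1673
  (b,t): 0.03·log₂(0.3297) = -0.0480
Sum = 0.166 bits.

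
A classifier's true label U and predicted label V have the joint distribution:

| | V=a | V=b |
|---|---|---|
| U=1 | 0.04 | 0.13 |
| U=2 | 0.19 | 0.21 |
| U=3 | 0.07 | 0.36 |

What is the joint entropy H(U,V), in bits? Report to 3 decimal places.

H(U,V) = −Σ p(x,y)·log₂ p(x,y) over all 6 cells.
  cell (1,a): −0.04·log₂0.04 = 0.1858
  cell (1,b): −0.13·log₂0.13 = 0.3826
  cell (2,a): −0.19·log₂0.19 = 0.4552
  cell (2,b): −0.21·log₂0.21 = 0.4728
  cell (3,a): −0.07·log₂0.07 = 0.2686
  cell (3,b): −0.36·log₂0.36 = 0.5306
Sum = 2.296 bits.

2.296 bits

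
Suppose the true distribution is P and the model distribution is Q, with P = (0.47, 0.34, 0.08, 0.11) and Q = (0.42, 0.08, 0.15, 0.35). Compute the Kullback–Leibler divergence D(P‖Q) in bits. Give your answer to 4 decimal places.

0.5298 bits

D(P‖Q) = Σ p·log₂(p/q).
  0.47·log₂(0.47/0.42) = 0.07627
  0.34·log₂(0.34/0.08) = 0.70974
  0.08·log₂(0.08/0.15) = -0.07255
  0.11·log₂(0.11/0.35) = -0.18368
D(P‖Q) = 0.5298 bits.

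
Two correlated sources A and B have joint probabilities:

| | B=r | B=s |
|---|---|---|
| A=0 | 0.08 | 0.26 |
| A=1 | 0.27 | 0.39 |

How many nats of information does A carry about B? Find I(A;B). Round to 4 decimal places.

Marginals: p(A) = (0.3400, 0.6600), p(B) = (0.3500, 0.6500).
I(A;B) = Σ p(x,y)·ln[p(x,y)/(p(x)p(y))].
  (0,r): 0.08·ln(0.6723) = -0.03177
  (0,s): 0.26·ln(1.1765) = 0.04225
  (1,r): 0.27·ln(1.1688) = 0.04212
  (1,s): 0.39·ln(0.9091) = -0.03717
Sum = 0.0154 nats.

0.0154 nats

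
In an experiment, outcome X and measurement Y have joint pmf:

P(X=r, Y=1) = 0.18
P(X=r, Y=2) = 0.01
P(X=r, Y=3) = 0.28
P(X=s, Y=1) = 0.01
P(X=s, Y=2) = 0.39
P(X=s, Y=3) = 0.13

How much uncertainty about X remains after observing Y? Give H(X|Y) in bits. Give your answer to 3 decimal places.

0.493 bits

Marginals: p(X) = (0.4700, 0.5300), p(Y) = (0.1900, 0.4000, 0.4100).
H(X|Y) = Σ p(Y) · H(X|Y=·).
  Y=1: p=0.1900, H(X|Y=1) = 0.2975
  Y=2: p=0.4000, H(X|Y=2) = 0.1687
  Y=3: p=0.4100, H(X|Y=3) = 0.9012
Weighted sum = 0.493 bits.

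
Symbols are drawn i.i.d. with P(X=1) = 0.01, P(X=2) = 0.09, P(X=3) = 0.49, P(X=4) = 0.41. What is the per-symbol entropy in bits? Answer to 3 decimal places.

1.411 bits

H(X) = −Σ p·log₂ p.
  −(0.01)·log₂(0.01) = 0.0664
  −(0.09)·log₂(0.09) = 0.3127
  −(0.49)·log₂(0.49) = 0.5043
  −(0.41)·log₂(0.41) = 0.5274
Sum: 0.0664 + 0.3127 + 0.5043 + 0.5274 = 1.411 bits.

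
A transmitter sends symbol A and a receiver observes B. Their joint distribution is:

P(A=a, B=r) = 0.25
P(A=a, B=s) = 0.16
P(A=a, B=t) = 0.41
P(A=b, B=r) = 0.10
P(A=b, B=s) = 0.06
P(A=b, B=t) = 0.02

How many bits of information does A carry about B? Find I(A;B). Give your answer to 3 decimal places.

Marginals: p(A) = (0.8200, 0.1800), p(B) = (0.3500, 0.2200, 0.4300).
I(A;B) = H(A) + H(B) − H(A,B).
H(A) = 0.6801, H(B) = 1.5342, H(A,B) = 2.1390.
I(A;B) = 0.6801 + 1.5342 − 2.1390 = 0.075 bits.

0.075 bits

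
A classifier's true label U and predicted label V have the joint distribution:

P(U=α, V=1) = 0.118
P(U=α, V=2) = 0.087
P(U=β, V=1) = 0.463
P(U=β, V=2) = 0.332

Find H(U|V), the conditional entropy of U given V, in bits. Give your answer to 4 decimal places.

0.7318 bits

Marginals: p(U) = (0.2050, 0.7950), p(V) = (0.5810, 0.4190).
H(U|V) = Σ p(V) · H(U|V=·).
  V=1: p=0.5810, H(U|V=1) = 0.7281
  V=2: p=0.4190, H(U|V=2) = 0.7369
Weighted sum = 0.7318 bits.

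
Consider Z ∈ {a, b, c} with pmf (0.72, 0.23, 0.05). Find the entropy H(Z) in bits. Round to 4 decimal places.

1.0450 bits

H(Z) = −Σ p·log₂ p.
  −(0.72)·log₂(0.72) = 0.34123
  −(0.23)·log₂(0.23) = 0.48767
  −(0.05)·log₂(0.05) = 0.21610
Sum: 0.34123 + 0.48767 + 0.21610 = 1.0450 bits.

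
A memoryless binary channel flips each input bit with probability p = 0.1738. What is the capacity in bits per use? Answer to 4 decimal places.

Binary symmetric channel: C = 1 − h₂(ε) where h₂ is the binary entropy function.
h₂(0.1738) = −0.1738·log₂0.1738 − 0.8262·log₂0.8262 = 0.6663.
C = 1 − 0.6663 = 0.3337 bits per channel use.

0.3337 bits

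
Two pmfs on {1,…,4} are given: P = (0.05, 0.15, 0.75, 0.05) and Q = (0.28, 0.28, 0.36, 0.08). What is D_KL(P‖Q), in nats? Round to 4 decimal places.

0.3472 nats

D(P‖Q) = Σ p·ln(p/q).
  0.05·ln(0.05/0.28) = -0.08614
  0.15·ln(0.15/0.28) = -0.09362
  0.75·ln(0.75/0.36) = 0.55048
  0.05·ln(0.05/0.08) = -0.02350
D(P‖Q) = 0.3472 nats.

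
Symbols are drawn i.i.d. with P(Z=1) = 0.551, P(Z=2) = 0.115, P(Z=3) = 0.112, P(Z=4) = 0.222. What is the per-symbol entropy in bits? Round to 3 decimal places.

1.668 bits

H(Z) = −Σ p·log₂ p.
  −(0.551)·log₂(0.551) = 0.4738
  −(0.115)·log₂(0.115) = 0.3588
  −(0.112)·log₂(0.112) = 0.3537
  −(0.222)·log₂(0.222) = 0.4820
Sum: 0.4738 + 0.3588 + 0.3537 + 0.4820 = 1.668 bits.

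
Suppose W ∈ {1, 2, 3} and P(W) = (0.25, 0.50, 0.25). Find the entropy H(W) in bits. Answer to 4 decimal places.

H(W) = −Σ p·log₂ p.
  −(0.25)·log₂(0.25) = 0.50000
  −(0.50)·log₂(0.50) = 0.50000
  −(0.25)·log₂(0.25) = 0.50000
Sum: 0.50000 + 0.50000 + 0.50000 = 1.5000 bits.

1.5000 bits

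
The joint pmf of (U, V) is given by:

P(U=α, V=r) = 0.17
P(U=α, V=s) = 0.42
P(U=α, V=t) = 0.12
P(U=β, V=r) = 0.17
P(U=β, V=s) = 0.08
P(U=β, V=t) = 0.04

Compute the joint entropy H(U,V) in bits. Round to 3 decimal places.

2.239 bits

H(U,V) = −Σ p(x,y)·log₂ p(x,y) over all 6 cells.
  cell (α,r): −0.17·log₂0.17 = 0.4346
  cell (α,s): −0.42·log₂0.42 = 0.5256
  cell (α,t): −0.12·log₂0.12 = 0.3671
  cell (β,r): −0.17·log₂0.17 = 0.4346
  cell (β,s): −0.08·log₂0.08 = 0.2915
  cell (β,t): −0.04·log₂0.04 = 0.1858
Sum = 2.239 bits.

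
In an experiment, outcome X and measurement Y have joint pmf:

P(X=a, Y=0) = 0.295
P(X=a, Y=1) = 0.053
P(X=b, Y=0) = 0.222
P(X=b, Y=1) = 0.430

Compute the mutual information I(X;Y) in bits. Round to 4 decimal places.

0.1817 bits

Marginals: p(X) = (0.3480, 0.6520), p(Y) = (0.5170, 0.4830).
I(X;Y) = Σ p(x,y)·log₂[p(x,y)/(p(x)p(y))].
  (a,0): 0.295·log₂(1.6397) = 0.21045
  (a,1): 0.053·log₂(0.3153) = -0.08825
  (b,0): 0.222·log₂(0.6586) = -0.13377
  (b,1): 0.430·log₂(1.3654) = 0.19323
Sum = 0.1817 bits.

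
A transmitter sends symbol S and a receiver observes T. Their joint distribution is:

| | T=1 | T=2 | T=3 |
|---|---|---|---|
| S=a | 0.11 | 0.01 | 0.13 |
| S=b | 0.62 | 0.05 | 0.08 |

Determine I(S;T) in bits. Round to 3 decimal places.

0.125 bits

Marginals: p(S) = (0.2500, 0.7500), p(T) = (0.7300, 0.0600, 0.2100).
I(S;T) = H(S) + H(T) − H(S,T).
H(S) = 0.8113, H(T) = 1.0478, H(S,T) = 1.7346.
I(S;T) = 0.8113 + 1.0478 − 1.7346 = 0.125 bits.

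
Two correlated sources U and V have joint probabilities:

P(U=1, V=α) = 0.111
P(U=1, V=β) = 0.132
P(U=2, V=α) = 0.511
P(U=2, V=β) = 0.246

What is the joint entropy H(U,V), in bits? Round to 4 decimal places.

H(U,V) = −Σ p(x,y)·log₂ p(x,y) over all 4 cells.
  cell (1,α): −0.111·log₂0.111 = 0.35202
  cell (1,β): −0.132·log₂0.132 = 0.38562
  cell (2,α): −0.511·log₂0.511 = 0.49496
  cell (2,β): −0.246·log₂0.246 = 0.49772
Sum = 1.7303 bits.

1.7303 bits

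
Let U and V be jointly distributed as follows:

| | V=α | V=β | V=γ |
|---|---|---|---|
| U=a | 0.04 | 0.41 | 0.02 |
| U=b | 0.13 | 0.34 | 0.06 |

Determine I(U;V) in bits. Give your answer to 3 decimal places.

Marginals: p(U) = (0.4700, 0.5300), p(V) = (0.1700, 0.7500, 0.0800).
I(U;V) = H(U) + H(V) − H(U,V).
H(U) = 0.9974, H(V) = 1.0374, H(U,V) = 1.9814.
I(U;V) = 0.9974 + 1.0374 − 1.9814 = 0.053 bits.

0.053 bits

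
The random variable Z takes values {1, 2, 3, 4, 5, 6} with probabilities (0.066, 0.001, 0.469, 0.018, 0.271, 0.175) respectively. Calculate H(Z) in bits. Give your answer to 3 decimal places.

1.836 bits

H(Z) = −Σ p·log₂ p.
  −(0.066)·log₂(0.066) = 0.2588
  −(0.001)·log₂(0.001) = 0.0100
  −(0.469)·log₂(0.469) = 0.5123
  −(0.018)·log₂(0.018) = 0.1043
  −(0.271)·log₂(0.271) = 0.5105
  −(0.175)·log₂(0.175) = 0.4401
Sum: 0.2588 + 0.0100 + 0.5123 + 0.1043 + 0.5105 + 0.4401 = 1.836 bits.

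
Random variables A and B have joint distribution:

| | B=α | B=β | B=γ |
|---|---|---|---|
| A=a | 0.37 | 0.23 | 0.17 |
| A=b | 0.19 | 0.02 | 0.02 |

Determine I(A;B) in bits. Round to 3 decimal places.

Marginals: p(A) = (0.7700, 0.2300), p(B) = (0.5600, 0.2500, 0.1900).
I(A;B) = H(A) + H(B) − H(A,B).
H(A) = 0.7780, H(B) = 1.4237, H(A,B) = 2.1340.
I(A;B) = 0.7780 + 1.4237 − 2.1340 = 0.068 bits.

0.068 bits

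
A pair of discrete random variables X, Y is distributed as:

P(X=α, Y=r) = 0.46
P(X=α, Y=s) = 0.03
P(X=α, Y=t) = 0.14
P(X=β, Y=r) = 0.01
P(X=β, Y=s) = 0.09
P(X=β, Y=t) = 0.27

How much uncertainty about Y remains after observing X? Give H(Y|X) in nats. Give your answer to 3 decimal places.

Marginals: p(X) = (0.6300, 0.3700), p(Y) = (0.4700, 0.1200, 0.4100).
H(Y|X) = Σ p(X) · H(Y|X=·).
  X=α: p=0.6300, H(Y|X=α) = 0.7088
  X=β: p=0.3700, H(Y|X=β) = 0.6714
Weighted sum = 0.695 nats.

0.695 nats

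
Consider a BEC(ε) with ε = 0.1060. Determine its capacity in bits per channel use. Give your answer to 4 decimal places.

Binary erasure channel: capacity C = 1 − ε.
C = 1 − 0.1060 = 0.8940 bits per channel use.

0.8940 bits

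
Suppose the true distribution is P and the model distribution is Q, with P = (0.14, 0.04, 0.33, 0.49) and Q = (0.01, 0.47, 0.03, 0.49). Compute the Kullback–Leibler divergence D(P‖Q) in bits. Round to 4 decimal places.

D(P‖Q) = Σ p·log₂(p/q).
  0.14·log₂(0.14/0.01) = 0.53303
  0.04·log₂(0.04/0.47) = -0.14218
  0.33·log₂(0.33/0.03) = 1.14161
  0.49·log₂(0.49/0.49) = 0.00000
D(P‖Q) = 1.5325 bits.

1.5325 bits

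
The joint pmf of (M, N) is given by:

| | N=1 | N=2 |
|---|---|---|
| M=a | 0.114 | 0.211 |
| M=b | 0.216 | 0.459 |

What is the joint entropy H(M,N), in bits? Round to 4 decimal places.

1.8240 bits

H(M,N) = −Σ p(x,y)·log₂ p(x,y) over all 4 cells.
  cell (a,1): −0.114·log₂0.114 = 0.35715
  cell (a,2): −0.211·log₂0.211 = 0.47363
  cell (b,1): −0.216·log₂0.216 = 0.47755
  cell (b,2): −0.459·log₂0.459 = 0.51566
Sum = 1.8240 bits.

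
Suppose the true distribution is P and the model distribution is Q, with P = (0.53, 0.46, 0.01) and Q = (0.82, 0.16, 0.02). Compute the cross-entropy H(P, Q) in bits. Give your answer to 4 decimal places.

H(P,Q) = −Σ p·log₂ q.
  −0.53·log₂(0.82) = 0.15174
  −0.46·log₂(0.16) = 1.21617
  −0.01·log₂(0.02) = 0.05644
H(P,Q) = 1.4244 bits.

1.4244 bits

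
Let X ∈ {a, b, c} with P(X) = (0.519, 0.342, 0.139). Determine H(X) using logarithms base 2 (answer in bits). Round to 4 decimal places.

H(X) = −Σ p·log₂ p.
  −(0.519)·log₂(0.519) = 0.49107
  −(0.342)·log₂(0.342) = 0.52939
  −(0.139)·log₂(0.139) = 0.39571
Sum: 0.49107 + 0.52939 + 0.39571 = 1.4162 bits.

1.4162 bits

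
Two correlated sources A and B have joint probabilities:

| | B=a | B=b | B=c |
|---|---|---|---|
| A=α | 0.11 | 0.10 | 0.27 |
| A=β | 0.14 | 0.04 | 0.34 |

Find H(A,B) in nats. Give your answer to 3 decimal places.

H(A,B) = −Σ p(x,y)·ln p(x,y) over all 6 cells.
  cell (α,a): −0.11·ln0.11 = 0.2428
  cell (α,b): −0.10·ln0.10 = 0.2303
  cell (α,c): −0.27·ln0.27 = 0.3535
  cell (β,a): −0.14·ln0.14 = 0.2753
  cell (β,b): −0.04·ln0.04 = 0.1288
  cell (β,c): −0.34·ln0.34 = 0.3668
Sum = 1.597 nats.

1.597 nats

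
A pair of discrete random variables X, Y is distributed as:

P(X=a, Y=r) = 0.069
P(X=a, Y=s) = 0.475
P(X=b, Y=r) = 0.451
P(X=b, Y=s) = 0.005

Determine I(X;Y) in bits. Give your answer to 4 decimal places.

Marginals: p(X) = (0.5440, 0.4560), p(Y) = (0.5200, 0.4800).
I(X;Y) = Σ p(x,y)·log₂[p(x,y)/(p(x)p(y))].
  (a,r): 0.069·log₂(0.2439) = -0.14045
  (a,s): 0.475·log₂(1.8191) = 0.41003
  (b,r): 0.451·log₂(1.9020) = 0.41831
  (b,s): 0.005·log₂(0.0228) = -0.02726
Sum = 0.6606 bits.

0.6606 bits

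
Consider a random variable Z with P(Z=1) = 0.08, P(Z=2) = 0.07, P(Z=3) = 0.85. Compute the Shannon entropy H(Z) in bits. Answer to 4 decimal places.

0.7594 bits

H(Z) = −Σ p·log₂ p.
  −(0.08)·log₂(0.08) = 0.29151
  −(0.07)·log₂(0.07) = 0.26856
  −(0.85)·log₂(0.85) = 0.19930
Sum: 0.29151 + 0.26856 + 0.19930 = 0.7594 bits.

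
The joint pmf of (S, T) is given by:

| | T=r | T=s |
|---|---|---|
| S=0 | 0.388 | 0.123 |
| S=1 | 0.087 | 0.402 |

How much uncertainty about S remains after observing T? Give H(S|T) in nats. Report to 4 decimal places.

Marginals: p(S) = (0.5110, 0.4890), p(T) = (0.4750, 0.5250).
H(S|T) = Σ p(T) · H(S|T=·).
  T=r: p=0.4750, H(S|T=r) = 0.4761
  T=s: p=0.5250, H(S|T=s) = 0.5444
Weighted sum = 0.5120 nats.

0.5120 nats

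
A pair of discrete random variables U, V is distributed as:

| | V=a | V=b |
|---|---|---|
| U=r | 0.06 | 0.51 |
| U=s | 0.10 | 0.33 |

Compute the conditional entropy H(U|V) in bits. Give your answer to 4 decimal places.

0.9647 bits

Chain rule: H(U|V) = H(U,V) − H(V).
Marginals: p(U) = (0.5700, 0.4300), p(V) = (0.1600, 0.8400).
H(U,V) = 1.5990 bits; H(V) = 0.6343 bits.
H(U|V) = 1.5990 − 0.6343 = 0.9647 bits.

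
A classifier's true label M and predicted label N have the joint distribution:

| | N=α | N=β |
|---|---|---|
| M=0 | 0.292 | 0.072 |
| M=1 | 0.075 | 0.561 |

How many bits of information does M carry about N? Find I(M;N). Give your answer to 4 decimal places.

Marginals: p(M) = (0.3640, 0.6360), p(N) = (0.3670, 0.6330).
I(M;N) = H(M) + H(N) − H(M,N).
H(M) = 0.9460, H(N) = 0.9483, H(M,N) = 1.5400.
I(M;N) = 0.9460 + 0.9483 − 1.5400 = 0.3543 bits.

0.3543 bits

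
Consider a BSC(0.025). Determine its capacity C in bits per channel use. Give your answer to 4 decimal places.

Binary symmetric channel: C = 1 − h₂(ε) where h₂ is the binary entropy function.
h₂(0.025) = −0.025·log₂0.025 − 0.975·log₂0.975 = 0.1687.
C = 1 − 0.1687 = 0.8313 bits per channel use.

0.8313 bits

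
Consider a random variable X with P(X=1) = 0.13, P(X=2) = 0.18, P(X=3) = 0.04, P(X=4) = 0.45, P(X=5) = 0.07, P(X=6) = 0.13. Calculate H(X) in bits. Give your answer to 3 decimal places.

2.183 bits

H(X) = −Σ p·log₂ p.
  −(0.13)·log₂(0.13) = 0.3826
  −(0.18)·log₂(0.18) = 0.4453
  −(0.04)·log₂(0.04) = 0.1858
  −(0.45)·log₂(0.45) = 0.5184
  −(0.07)·log₂(0.07) = 0.2686
  −(0.13)·log₂(0.13) = 0.3826
Sum: 0.3826 + 0.4453 + 0.1858 + 0.5184 + 0.2686 + 0.3826 = 2.183 bits.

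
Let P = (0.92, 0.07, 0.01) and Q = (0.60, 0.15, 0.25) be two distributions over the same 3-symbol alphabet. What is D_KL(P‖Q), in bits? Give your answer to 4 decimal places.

D(P‖Q) = Σ p·log₂(p/q).
  0.92·log₂(0.92/0.60) = 0.56734
  0.07·log₂(0.07/0.15) = -0.07697
  0.01·log₂(0.01/0.25) = -0.04644
D(P‖Q) = 0.4439 bits.

0.4439 bits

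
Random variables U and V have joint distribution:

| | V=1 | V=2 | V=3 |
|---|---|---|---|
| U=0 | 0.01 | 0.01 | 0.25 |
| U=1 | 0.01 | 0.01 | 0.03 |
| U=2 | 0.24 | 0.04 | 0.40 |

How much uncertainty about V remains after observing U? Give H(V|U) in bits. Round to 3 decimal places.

Chain rule: H(V|U) = H(U,V) − H(U).
Marginals: p(U) = (0.2700, 0.0500, 0.6800), p(V) = (0.2600, 0.0600, 0.6800).
H(U,V) = 2.1262 bits; H(U) = 1.1045 bits.
H(V|U) = 2.1262 − 1.1045 = 1.022 bits.

1.022 bits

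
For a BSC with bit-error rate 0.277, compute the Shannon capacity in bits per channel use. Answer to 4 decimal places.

Binary symmetric channel: C = 1 − h₂(ε) where h₂ is the binary entropy function.
h₂(0.277) = −0.277·log₂0.277 − 0.723·log₂0.723 = 0.8513.
C = 1 − 0.8513 = 0.1487 bits per channel use.

0.1487 bits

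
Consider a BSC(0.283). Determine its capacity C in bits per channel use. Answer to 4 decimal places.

Binary symmetric channel: C = 1 − h₂(ε) where h₂ is the binary entropy function.
h₂(0.283) = −0.283·log₂0.283 − 0.717·log₂0.717 = 0.8595.
C = 1 − 0.8595 = 0.1405 bits per channel use.

0.1405 bits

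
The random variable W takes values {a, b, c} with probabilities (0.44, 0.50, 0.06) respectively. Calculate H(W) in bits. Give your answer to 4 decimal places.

H(W) = −Σ p·log₂ p.
  −(0.44)·log₂(0.44) = 0.52115
  −(0.50)·log₂(0.50) = 0.50000
  −(0.06)·log₂(0.06) = 0.24353
Sum: 0.52115 + 0.50000 + 0.24353 = 1.2647 bits.

1.2647 bits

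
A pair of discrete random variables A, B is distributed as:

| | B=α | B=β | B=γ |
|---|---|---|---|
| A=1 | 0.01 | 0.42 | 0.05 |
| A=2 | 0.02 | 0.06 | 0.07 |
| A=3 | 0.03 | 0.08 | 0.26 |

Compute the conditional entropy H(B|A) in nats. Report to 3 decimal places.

Marginals: p(A) = (0.4800, 0.1500, 0.3700), p(B) = (0.0600, 0.5600, 0.3800).
H(B|A) = Σ p(A) · H(B|A=·).
  A=1: p=0.4800, H(B|A=1) = 0.4331
  A=2: p=0.1500, H(B|A=2) = 0.9908
  A=3: p=0.3700, H(B|A=3) = 0.7828
Weighted sum = 0.646 nats.

0.646 nats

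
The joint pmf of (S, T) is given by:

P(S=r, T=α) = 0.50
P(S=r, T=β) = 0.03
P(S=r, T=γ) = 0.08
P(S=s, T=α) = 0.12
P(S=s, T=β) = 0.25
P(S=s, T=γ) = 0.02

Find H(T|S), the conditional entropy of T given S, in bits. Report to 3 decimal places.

Marginals: p(S) = (0.6100, 0.3900), p(T) = (0.6200, 0.2800, 0.1000).
H(T|S) = Σ p(S) · H(T|S=·).
  S=r: p=0.6100, H(T|S=r) = 0.8332
  S=s: p=0.3900, H(T|S=s) = 1.1542
Weighted sum = 0.958 bits.

0.958 bits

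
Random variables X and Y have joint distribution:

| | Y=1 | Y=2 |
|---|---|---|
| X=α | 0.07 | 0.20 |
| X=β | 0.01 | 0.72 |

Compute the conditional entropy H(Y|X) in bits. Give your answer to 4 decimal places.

0.2991 bits

Marginals: p(X) = (0.2700, 0.7300), p(Y) = (0.0800, 0.9200).
H(Y|X) = Σ p(X) · H(Y|X=·).
  X=α: p=0.2700, H(Y|X=α) = 0.8256
  X=β: p=0.7300, H(Y|X=β) = 0.1044
Weighted sum = 0.2991 bits.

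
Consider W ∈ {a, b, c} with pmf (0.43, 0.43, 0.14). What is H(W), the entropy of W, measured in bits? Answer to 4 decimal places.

H(W) = −Σ p·log₂ p.
  −(0.43)·log₂(0.43) = 0.52356
  −(0.43)·log₂(0.43) = 0.52356
  −(0.14)·log₂(0.14) = 0.39711
Sum: 0.52356 + 0.52356 + 0.39711 = 1.4442 bits.

1.4442 bits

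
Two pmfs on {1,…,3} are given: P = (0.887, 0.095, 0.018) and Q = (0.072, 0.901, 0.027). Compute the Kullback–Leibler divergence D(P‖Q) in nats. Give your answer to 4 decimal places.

2.0064 nats

D(P‖Q) = Σ p·ln(p/q).
  0.887·ln(0.887/0.072) = 2.22742
  0.095·ln(0.095/0.901) = -0.21371
  0.018·ln(0.018/0.027) = -0.00730
D(P‖Q) = 2.0064 nats.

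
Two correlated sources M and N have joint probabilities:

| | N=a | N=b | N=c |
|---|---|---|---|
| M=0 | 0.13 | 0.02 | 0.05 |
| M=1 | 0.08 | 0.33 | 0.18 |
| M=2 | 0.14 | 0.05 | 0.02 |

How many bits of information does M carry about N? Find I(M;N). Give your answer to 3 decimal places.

Marginals: p(M) = (0.2000, 0.5900, 0.2100), p(N) = (0.3500, 0.4000, 0.2500).
I(M;N) = Σ p(x,y)·log₂[p(x,y)/(p(x)p(y))].
  (0,a): 0.13·log₂(1.8571) = 0.1161
  (0,b): 0.02·log₂(0.2500) = -0.0400
  (0,c): 0.05·log₂(1.0000) = 0.0000
  (1,a): 0.08·log₂(0.3874) = -0.1094
  (1,b): 0.33·log₂(1.3983) = 0.1596
  (1,c): 0.18·log₂(1.2203) = 0.0517
  (2,a): 0.14·log₂(1.9048) = 0.1301
  (2,b): 0.05·log₂(0.5952) = -0.0374
  (2,c): 0.02·log₂(0.3810) = -0.0278
Sum = 0.243 bits.

0.243 bits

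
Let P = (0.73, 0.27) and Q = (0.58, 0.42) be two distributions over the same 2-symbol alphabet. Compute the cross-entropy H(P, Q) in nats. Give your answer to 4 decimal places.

H(P,Q) = −Σ p·ln q.
  −0.73·ln(0.58) = 0.39765
  −0.27·ln(0.42) = 0.23423
H(P,Q) = 0.6319 nats.

0.6319 nats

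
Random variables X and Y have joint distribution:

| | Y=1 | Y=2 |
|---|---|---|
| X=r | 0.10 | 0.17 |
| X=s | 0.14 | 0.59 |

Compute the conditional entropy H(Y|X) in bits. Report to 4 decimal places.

Chain rule: H(Y|X) = H(X,Y) − H(X).
Marginals: p(X) = (0.2700, 0.7300), p(Y) = (0.2400, 0.7600).
H(X,Y) = 1.6130 bits; H(X) = 0.8415 bits.
H(Y|X) = 1.6130 − 0.8415 = 0.7715 bits.

0.7715 bits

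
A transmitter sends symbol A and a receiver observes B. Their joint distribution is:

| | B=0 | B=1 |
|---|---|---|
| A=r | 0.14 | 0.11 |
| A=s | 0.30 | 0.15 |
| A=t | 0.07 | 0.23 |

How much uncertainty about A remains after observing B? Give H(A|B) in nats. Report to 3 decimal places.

0.995 nats

Marginals: p(A) = (0.2500, 0.4500, 0.3000), p(B) = (0.5100, 0.4900).
H(A|B) = Σ p(B) · H(A|B=·).
  B=0: p=0.5100, H(A|B=0) = 0.9396
  B=1: p=0.4900, H(A|B=1) = 1.0528
Weighted sum = 0.995 nats.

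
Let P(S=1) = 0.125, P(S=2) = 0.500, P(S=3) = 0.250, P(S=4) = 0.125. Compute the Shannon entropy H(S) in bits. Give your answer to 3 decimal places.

H(S) = −Σ p·log₂ p.
  −(0.125)·log₂(0.125) = 0.3750
  −(0.500)·log₂(0.500) = 0.5000
  −(0.250)·log₂(0.250) = 0.5000
  −(0.125)·log₂(0.125) = 0.3750
Sum: 0.3750 + 0.5000 + 0.5000 + 0.3750 = 1.750 bits.

1.750 bits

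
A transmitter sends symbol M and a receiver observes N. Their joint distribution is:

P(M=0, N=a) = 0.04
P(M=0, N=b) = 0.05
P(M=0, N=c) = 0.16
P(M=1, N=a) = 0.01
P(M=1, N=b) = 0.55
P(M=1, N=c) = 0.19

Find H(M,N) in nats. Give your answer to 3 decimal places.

H(M,N) = −Σ p(x,y)·ln p(x,y) over all 6 cells.
  cell (0,a): −0.04·ln0.04 = 0.1288
  cell (0,b): −0.05·ln0.05 = 0.1498
  cell (0,c): −0.16·ln0.16 = 0.2932
  cell (1,a): −0.01·ln0.01 = 0.0461
  cell (1,b): −0.55·ln0.55 = 0.3288
  cell (1,c): −0.19·ln0.19 = 0.3155
Sum = 1.262 nats.

1.262 nats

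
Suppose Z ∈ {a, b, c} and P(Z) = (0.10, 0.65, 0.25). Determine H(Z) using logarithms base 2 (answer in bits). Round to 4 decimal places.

H(Z) = −Σ p·log₂ p.
  −(0.10)·log₂(0.10) = 0.33219
  −(0.65)·log₂(0.65) = 0.40397
  −(0.25)·log₂(0.25) = 0.50000
Sum: 0.33219 + 0.40397 + 0.50000 = 1.2362 bits.

1.2362 bits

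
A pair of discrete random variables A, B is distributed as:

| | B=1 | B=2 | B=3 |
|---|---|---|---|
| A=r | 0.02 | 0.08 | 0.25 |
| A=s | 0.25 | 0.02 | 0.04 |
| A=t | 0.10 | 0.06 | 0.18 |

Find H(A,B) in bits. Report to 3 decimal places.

2.724 bits

H(A,B) = −Σ p(x,y)·log₂ p(x,y) over all 9 cells.
  cell (r,1): −0.02·log₂0.02 = 0.1129
  cell (r,2): −0.08·log₂0.08 = 0.2915
  cell (r,3): −0.25·log₂0.25 = 0.5000
  cell (s,1): −0.25·log₂0.25 = 0.5000
  cell (s,2): −0.02·log₂0.02 = 0.1129
  cell (s,3): −0.04·log₂0.04 = 0.1858
  cell (t,1): −0.10·log₂0.10 = 0.3322
  cell (t,2): −0.06·log₂0.06 = 0.2435
  cell (t,3): −0.18·log₂0.18 = 0.4453
Sum = 2.724 bits.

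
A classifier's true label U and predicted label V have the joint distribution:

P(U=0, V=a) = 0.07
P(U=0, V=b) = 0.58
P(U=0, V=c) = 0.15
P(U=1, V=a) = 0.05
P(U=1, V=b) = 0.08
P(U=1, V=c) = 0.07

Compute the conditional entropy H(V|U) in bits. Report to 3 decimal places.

Marginals: p(U) = (0.8000, 0.2000), p(V) = (0.1200, 0.6600, 0.2200).
H(V|U) = Σ p(U) · H(V|U=·).
  U=0: p=0.8000, H(V|U=0) = 1.0967
  U=1: p=0.2000, H(V|U=1) = 1.5589
Weighted sum = 1.189 bits.

1.189 bits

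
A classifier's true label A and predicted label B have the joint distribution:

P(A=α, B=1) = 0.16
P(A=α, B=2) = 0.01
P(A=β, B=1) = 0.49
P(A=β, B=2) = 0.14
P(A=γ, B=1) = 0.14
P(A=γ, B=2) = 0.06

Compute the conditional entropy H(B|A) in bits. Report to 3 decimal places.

0.713 bits

Chain rule: H(B|A) = H(A,B) − H(A).
Marginals: p(A) = (0.1700, 0.6300, 0.2000), p(B) = (0.7900, 0.2100).
H(A,B) = 2.0315 bits; H(A) = 1.3189 bits.
H(B|A) = 2.0315 − 1.3189 = 0.713 bits.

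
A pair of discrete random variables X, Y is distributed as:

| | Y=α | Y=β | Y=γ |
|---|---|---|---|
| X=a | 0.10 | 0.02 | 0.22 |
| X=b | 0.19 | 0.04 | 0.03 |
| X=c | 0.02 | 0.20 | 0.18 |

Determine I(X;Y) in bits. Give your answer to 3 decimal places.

Marginals: p(X) = (0.3400, 0.2600, 0.4000), p(Y) = (0.3100, 0.2600, 0.4300).
I(X;Y) = H(X) + H(Y) − H(X,Y).
H(X) = 1.5632, H(Y) = 1.5526, H(X,Y) = 2.7410.
I(X;Y) = 1.5632 + 1.5526 − 2.7410 = 0.375 bits.

0.375 bits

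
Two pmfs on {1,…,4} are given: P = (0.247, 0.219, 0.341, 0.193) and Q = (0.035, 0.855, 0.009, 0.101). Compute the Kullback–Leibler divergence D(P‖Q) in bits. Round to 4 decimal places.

2.2344 bits

D(P‖Q) = Σ p·log₂(p/q).
  0.247·log₂(0.247/0.035) = 0.69631
  0.219·log₂(0.219/0.855) = -0.43033
  0.341·log₂(0.341/0.009) = 1.78810
  0.193·log₂(0.193/0.101) = 0.18031
D(P‖Q) = 2.2344 bits.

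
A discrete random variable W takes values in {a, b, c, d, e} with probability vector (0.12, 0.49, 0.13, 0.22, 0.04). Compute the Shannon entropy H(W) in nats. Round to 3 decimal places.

1.331 nats

H(W) = −Σ p·ln p.
  −(0.12)·ln(0.12) = 0.2544
  −(0.49)·ln(0.49) = 0.3495
  −(0.13)·ln(0.13) = 0.2652
  −(0.22)·ln(0.22) = 0.3331
  −(0.04)·ln(0.04) = 0.1288
Sum: 0.2544 + 0.3495 + 0.2652 + 0.3331 + 0.1288 = 1.331 nats.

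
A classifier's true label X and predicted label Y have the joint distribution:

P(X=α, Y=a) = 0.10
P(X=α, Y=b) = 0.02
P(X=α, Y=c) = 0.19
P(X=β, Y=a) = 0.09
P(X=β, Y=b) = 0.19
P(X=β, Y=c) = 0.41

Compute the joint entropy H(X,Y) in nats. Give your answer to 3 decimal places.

1.522 nats

H(X,Y) = −Σ p(x,y)·ln p(x,y) over all 6 cells.
  cell (α,a): −0.10·ln0.10 = 0.2303
  cell (α,b): −0.02·ln0.02 = 0.0782
  cell (α,c): −0.19·ln0.19 = 0.3155
  cell (β,a): −0.09·ln0.09 = 0.2167
  cell (β,b): −0.19·ln0.19 = 0.3155
  cell (β,c): −0.41·ln0.41 = 0.3656
Sum = 1.522 nats.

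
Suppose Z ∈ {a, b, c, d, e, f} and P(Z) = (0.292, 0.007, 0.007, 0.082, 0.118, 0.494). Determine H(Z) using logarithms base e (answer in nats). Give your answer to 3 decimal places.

1.235 nats

H(Z) = −Σ p·ln p.
  −(0.292)·ln(0.292) = 0.3595
  −(0.007)·ln(0.007) = 0.0347
  −(0.007)·ln(0.007) = 0.0347
  −(0.082)·ln(0.082) = 0.2051
  −(0.118)·ln(0.118) = 0.2522
  −(0.494)·ln(0.494) = 0.3484
Sum: 0.3595 + 0.0347 + 0.0347 + 0.2051 + 0.2522 + 0.3484 = 1.235 nats.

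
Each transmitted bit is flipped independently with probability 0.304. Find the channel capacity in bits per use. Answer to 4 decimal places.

0.1139 bits

Binary symmetric channel: C = 1 − h₂(ε) where h₂ is the binary entropy function.
h₂(0.304) = −0.304·log₂0.304 − 0.696·log₂0.696 = 0.8861.
C = 1 − 0.8861 = 0.1139 bits per channel use.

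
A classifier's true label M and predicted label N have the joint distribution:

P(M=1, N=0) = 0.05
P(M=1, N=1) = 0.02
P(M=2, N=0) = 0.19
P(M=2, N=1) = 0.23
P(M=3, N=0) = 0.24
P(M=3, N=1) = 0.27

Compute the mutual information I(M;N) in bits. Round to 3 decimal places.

Marginals: p(M) = (0.0700, 0.4200, 0.5100), p(N) = (0.4800, 0.5200).
I(M;N) = H(M) + H(N) − H(M,N).
H(M) = 1.2896, H(N) = 0.9988, H(M,N) = 2.2760.
I(M;N) = 1.2896 + 0.9988 − 2.2760 = 0.012 bits.

0.012 bits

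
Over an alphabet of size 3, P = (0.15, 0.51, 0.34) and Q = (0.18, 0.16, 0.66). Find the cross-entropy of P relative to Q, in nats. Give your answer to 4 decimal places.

H(P,Q) = −Σ p·ln q.
  −0.15·ln(0.18) = 0.25722
  −0.51·ln(0.16) = 0.93462
  −0.34·ln(0.66) = 0.14128
H(P,Q) = 1.3331 nats.

1.3331 nats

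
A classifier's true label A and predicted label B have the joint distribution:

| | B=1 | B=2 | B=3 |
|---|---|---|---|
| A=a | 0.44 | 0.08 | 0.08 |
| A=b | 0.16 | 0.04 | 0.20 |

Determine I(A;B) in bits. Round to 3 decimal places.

Marginals: p(A) = (0.6000, 0.4000), p(B) = (0.6000, 0.1200, 0.2800).
I(A;B) = H(A) + H(B) − H(A,B).
H(A) = 0.9710, H(B) = 1.3235, H(A,B) = 2.1773.
I(A;B) = 0.9710 + 1.3235 − 2.1773 = 0.117 bits.

0.117 bits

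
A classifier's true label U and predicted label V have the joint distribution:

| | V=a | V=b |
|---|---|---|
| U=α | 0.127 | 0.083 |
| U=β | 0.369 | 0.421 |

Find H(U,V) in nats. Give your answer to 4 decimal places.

H(U,V) = −Σ p(x,y)·ln p(x,y) over all 4 cells.
  cell (α,a): −0.127·ln0.127 = 0.26207
  cell (α,b): −0.083·ln0.083 = 0.20658
  cell (β,a): −0.369·ln0.369 = 0.36788
  cell (β,b): −0.421·ln0.421 = 0.36422
Sum = 1.2007 nats.

1.2007 nats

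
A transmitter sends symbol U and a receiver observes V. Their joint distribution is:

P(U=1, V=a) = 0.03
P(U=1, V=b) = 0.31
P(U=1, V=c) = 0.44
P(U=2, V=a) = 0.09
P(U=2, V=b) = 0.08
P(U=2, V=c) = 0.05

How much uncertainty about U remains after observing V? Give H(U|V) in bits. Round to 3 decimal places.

Marginals: p(U) = (0.7800, 0.2200), p(V) = (0.1200, 0.3900, 0.4900).
H(U|V) = Σ p(V) · H(U|V=·).
  V=a: p=0.1200, H(U|V=a) = 0.8113
  V=b: p=0.3900, H(U|V=b) = 0.7321
  V=c: p=0.4900, H(U|V=c) = 0.4754
Weighted sum = 0.616 bits.

0.616 bits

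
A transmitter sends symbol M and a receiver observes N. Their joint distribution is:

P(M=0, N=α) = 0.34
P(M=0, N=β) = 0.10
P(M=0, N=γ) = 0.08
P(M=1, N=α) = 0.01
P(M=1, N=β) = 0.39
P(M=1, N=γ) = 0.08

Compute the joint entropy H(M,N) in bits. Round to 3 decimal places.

H(M,N) = −Σ p(x,y)·log₂ p(x,y) over all 6 cells.
  cell (0,α): −0.34·log₂0.34 = 0.5292
  cell (0,β): −0.10·log₂0.10 = 0.3322
  cell (0,γ): −0.08·log₂0.08 = 0.2915
  cell (1,α): −0.01·log₂0.01 = 0.0664
  cell (1,β): −0.39·log₂0.39 = 0.5298
  cell (1,γ): −0.08·log₂0.08 = 0.2915
Sum = 2.041 bits.

2.041 bits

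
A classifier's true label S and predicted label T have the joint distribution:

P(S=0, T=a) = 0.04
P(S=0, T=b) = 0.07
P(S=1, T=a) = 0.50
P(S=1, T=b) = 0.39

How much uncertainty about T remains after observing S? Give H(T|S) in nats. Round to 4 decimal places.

Chain rule: H(T|S) = H(S,T) − H(S).
Marginals: p(S) = (0.1100, 0.8900), p(T) = (0.5400, 0.4600).
H(S,T) = 1.0287 nats; H(S) = 0.3465 nats.
H(T|S) = 1.0287 − 0.3465 = 0.6822 nats.

0.6822 nats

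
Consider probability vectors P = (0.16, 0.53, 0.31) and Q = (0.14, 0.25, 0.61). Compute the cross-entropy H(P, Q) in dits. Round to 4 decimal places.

H(P,Q) = −Σ p·log₁₀ q.
  −0.16·log₁₀(0.14) = 0.13662
  −0.53·log₁₀(0.25) = 0.31909
  −0.31·log₁₀(0.61) = 0.06655
H(P,Q) = 0.5223 dits.

0.5223 dits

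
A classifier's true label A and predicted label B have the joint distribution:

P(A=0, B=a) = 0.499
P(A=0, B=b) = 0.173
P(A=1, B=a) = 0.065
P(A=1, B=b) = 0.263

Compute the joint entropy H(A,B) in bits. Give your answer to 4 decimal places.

H(A,B) = −Σ p(x,y)·log₂ p(x,y) over all 4 cells.
  cell (0,a): −0.499·log₂0.499 = 0.50044
  cell (0,b): −0.173·log₂0.173 = 0.43789
  cell (1,a): −0.065·log₂0.065 = 0.25632
  cell (1,b): −0.263·log₂0.263 = 0.50677
Sum = 1.7014 bits.

1.7014 bits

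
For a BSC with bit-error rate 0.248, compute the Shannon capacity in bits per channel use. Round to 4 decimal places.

0.1919 bits

Binary symmetric channel: C = 1 − h₂(ε) where h₂ is the binary entropy function.
h₂(0.248) = −0.248·log₂0.248 − 0.752·log₂0.752 = 0.8081.
C = 1 − 0.8081 = 0.1919 bits per channel use.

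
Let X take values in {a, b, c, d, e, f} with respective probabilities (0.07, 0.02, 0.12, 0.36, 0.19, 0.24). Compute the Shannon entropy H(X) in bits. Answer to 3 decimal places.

2.228 bits

H(X) = −Σ p·log₂ p.
  −(0.07)·log₂(0.07) = 0.2686
  −(0.02)·log₂(0.02) = 0.1129
  −(0.12)·log₂(0.12) = 0.3671
  −(0.36)·log₂(0.36) = 0.5306
  −(0.19)·log₂(0.19) = 0.4552
  −(0.24)·log₂(0.24) = 0.4941
Sum: 0.2686 + 0.1129 + 0.3671 + 0.5306 + 0.4552 + 0.4941 = 2.228 bits.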